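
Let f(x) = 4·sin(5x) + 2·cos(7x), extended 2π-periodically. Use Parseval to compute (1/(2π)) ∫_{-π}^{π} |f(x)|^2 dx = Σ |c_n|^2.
Σ |c_n|^2 = 10

Expand |f|^2 and use orthogonality of {sin(nx), cos(mx)} on [-π, π]:
  ∫_{-π}^{π} sin(nx)^2 dx = π, ∫ cos(mx)^2 dx = π, and cross terms integrate to 0.
So ∫_{-π}^{π} f(x)^2 dx = 4^2 · π + 2^2 · π = (16 + 4)π.
Divide by 2π: (16 + 4)/2 = 10.
By Parseval, this equals Σ |c_n|^2.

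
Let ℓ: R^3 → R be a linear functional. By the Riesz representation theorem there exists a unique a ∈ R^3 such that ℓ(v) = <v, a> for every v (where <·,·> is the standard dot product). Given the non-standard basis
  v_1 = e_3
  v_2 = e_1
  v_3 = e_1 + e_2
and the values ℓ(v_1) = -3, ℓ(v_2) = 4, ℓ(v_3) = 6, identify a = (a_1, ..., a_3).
a = (4, 2, -3)

Write a = (a_1, ..., a_3) in the standard basis. For each basis vector v_i, ℓ(v_i) = <v_i, a> is a linear equation in the a_j's. Collect the n equations into a matrix system V a = ℓ, where row i of V is v_i (expressed in the standard basis). Since V is invertible (lower-triangular with 1s on the diagonal, up to permutation), solve by back-substitution:
  V =
[[0, 0, 1],
 [1, 0, 0],
 [1, 1, 0]]
  V a = (-3, 4, 6)
Solving gives a = (4, 2, -3).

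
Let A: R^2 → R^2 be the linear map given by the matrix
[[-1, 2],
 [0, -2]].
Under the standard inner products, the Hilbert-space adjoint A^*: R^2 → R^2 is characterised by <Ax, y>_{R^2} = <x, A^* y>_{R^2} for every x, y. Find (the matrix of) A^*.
A^* = A^T =
[[-1, 0],
 [2, -2]]

For real matrices with standard dot products, the defining identity <Ax, y> = <x, A^* y> gives (Ax)^T y = x^T (A^*) y, i.e. x^T A^T y = x^T (A^*) y. Since this holds for all x, y, we must have A^* = A^T. Therefore
A^* =
[[-1, 0],
 [2, -2]].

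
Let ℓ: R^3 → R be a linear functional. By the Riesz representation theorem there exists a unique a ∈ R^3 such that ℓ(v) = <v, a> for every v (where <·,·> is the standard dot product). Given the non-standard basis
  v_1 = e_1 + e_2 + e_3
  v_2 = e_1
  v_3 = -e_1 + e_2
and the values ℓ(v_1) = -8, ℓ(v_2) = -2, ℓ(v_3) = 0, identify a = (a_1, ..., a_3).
a = (-2, -2, -4)

Write a = (a_1, ..., a_3) in the standard basis. For each basis vector v_i, ℓ(v_i) = <v_i, a> is a linear equation in the a_j's. Collect the n equations into a matrix system V a = ℓ, where row i of V is v_i (expressed in the standard basis). Since V is invertible (lower-triangular with 1s on the diagonal, up to permutation), solve by back-substitution:
  V =
[[1, 1, 1],
 [1, 0, 0],
 [-1, 1, 0]]
  V a = (-8, -2, 0)
Solving gives a = (-2, -2, -4).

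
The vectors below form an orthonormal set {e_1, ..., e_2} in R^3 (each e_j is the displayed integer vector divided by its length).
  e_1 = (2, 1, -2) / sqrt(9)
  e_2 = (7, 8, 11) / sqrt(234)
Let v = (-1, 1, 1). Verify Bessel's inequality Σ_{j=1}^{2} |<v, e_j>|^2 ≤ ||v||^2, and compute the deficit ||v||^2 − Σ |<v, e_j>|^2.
Σ |<v, e_j>|^2 = 21/13; ||v||^2 = 3; deficit = 18/13

Write each e_j = u_j / sqrt(<u_j, u_j>) where u_j is the displayed integer vector. Then <v, e_j> = <v, u_j> / sqrt(<u_j, u_j>), so |<v, e_j>|^2 = <v, u_j>^2 / <u_j, u_j>.
Coefficients: <v, e_1> = -3/sqrt(9), <v, e_2> = 12/sqrt(234).
Square and sum: Σ |<v, e_j>|^2 = 21/13.
Compute ||v||^2 = v·v = 3.
Deficit = 3 − 21/13 = 18/13 ≥ 0, confirming Bessel's inequality. (The deficit equals ||v − Σ <v,e_j> e_j||^2, the squared distance from v to span{e_j}.)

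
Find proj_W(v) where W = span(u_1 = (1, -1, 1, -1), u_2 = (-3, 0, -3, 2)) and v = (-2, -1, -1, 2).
proj_W(v) = (-11/6, -2/3, -11/6, 1)

Set up U = [u_1 | ... | u_2] ∈ R^(4×2). The projector onto W = col(U) is P = U (U^T U)^(-1) U^T.
Compute U^T U =
  [4, -8]
  [-8, 22],
and U^T v = (-4, 13).
Solve U^T U · c = U^T v for the coefficients: c = (2/3, 5/6). The projection is proj_W(v) = U c.
Check: (v - proj_W(v)) · u_1 = 0  (should be 0).
Check: (v - proj_W(v)) · u_2 = 0  (should be 0).
Result: proj_W(v) = (-11/6, -2/3, -11/6, 1).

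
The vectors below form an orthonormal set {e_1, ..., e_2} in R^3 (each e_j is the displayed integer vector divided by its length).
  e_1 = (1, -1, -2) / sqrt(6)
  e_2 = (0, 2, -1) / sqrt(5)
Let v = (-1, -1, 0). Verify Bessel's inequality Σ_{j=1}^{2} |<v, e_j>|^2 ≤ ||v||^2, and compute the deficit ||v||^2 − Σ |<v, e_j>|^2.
Σ |<v, e_j>|^2 = 4/5; ||v||^2 = 2; deficit = 6/5

Write each e_j = u_j / sqrt(<u_j, u_j>) where u_j is the displayed integer vector. Then <v, e_j> = <v, u_j> / sqrt(<u_j, u_j>), so |<v, e_j>|^2 = <v, u_j>^2 / <u_j, u_j>.
Coefficients: <v, e_1> = 0/sqrt(6), <v, e_2> = -2/sqrt(5).
Square and sum: Σ |<v, e_j>|^2 = 4/5.
Compute ||v||^2 = v·v = 2.
Deficit = 2 − 4/5 = 6/5 ≥ 0, confirming Bessel's inequality. (The deficit equals ||v − Σ <v,e_j> e_j||^2, the squared distance from v to span{e_j}.)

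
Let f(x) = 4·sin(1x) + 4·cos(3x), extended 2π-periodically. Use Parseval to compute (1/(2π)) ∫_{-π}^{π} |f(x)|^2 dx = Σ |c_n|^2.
Σ |c_n|^2 = 16

Expand |f|^2 and use orthogonality of {sin(nx), cos(mx)} on [-π, π]:
  ∫_{-π}^{π} sin(nx)^2 dx = π, ∫ cos(mx)^2 dx = π, and cross terms integrate to 0.
So ∫_{-π}^{π} f(x)^2 dx = 4^2 · π + 4^2 · π = (16 + 16)π.
Divide by 2π: (16 + 16)/2 = 16.
By Parseval, this equals Σ |c_n|^2.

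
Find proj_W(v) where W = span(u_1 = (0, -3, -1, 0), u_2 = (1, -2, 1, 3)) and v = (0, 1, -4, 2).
proj_W(v) = (-1/25, -7/25, -4/25, -3/25)

Set up U = [u_1 | ... | u_2] ∈ R^(4×2). The projector onto W = col(U) is P = U (U^T U)^(-1) U^T.
Compute U^T U =
  [10, 5]
  [5, 15],
and U^T v = (1, 0).
Solve U^T U · c = U^T v for the coefficients: c = (3/25, -1/25). The projection is proj_W(v) = U c.
Check: (v - proj_W(v)) · u_1 = 0  (should be 0).
Check: (v - proj_W(v)) · u_2 = 0  (should be 0).
Result: proj_W(v) = (-1/25, -7/25, -4/25, -3/25).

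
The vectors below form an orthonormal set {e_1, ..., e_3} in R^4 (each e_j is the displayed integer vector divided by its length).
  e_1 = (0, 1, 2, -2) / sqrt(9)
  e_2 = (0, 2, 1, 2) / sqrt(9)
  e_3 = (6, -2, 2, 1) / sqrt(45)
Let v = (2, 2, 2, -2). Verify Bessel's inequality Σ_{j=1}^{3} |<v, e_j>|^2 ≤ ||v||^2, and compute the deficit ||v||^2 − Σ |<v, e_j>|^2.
Σ |<v, e_j>|^2 = 124/9; ||v||^2 = 16; deficit = 20/9

Write each e_j = u_j / sqrt(<u_j, u_j>) where u_j is the displayed integer vector. Then <v, e_j> = <v, u_j> / sqrt(<u_j, u_j>), so |<v, e_j>|^2 = <v, u_j>^2 / <u_j, u_j>.
Coefficients: <v, e_1> = 10/sqrt(9), <v, e_2> = 2/sqrt(9), <v, e_3> = 10/sqrt(45).
Square and sum: Σ |<v, e_j>|^2 = 124/9.
Compute ||v||^2 = v·v = 16.
Deficit = 16 − 124/9 = 20/9 ≥ 0, confirming Bessel's inequality. (The deficit equals ||v − Σ <v,e_j> e_j||^2, the squared distance from v to span{e_j}.)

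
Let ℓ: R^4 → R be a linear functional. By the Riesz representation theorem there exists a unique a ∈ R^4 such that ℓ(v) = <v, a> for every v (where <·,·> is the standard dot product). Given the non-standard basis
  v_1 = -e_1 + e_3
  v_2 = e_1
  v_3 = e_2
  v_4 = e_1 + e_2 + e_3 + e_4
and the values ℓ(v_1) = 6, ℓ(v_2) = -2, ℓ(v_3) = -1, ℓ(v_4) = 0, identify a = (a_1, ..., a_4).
a = (-2, -1, 4, -1)

Write a = (a_1, ..., a_4) in the standard basis. For each basis vector v_i, ℓ(v_i) = <v_i, a> is a linear equation in the a_j's. Collect the n equations into a matrix system V a = ℓ, where row i of V is v_i (expressed in the standard basis). Since V is invertible (lower-triangular with 1s on the diagonal, up to permutation), solve by back-substitution:
  V =
[[-1, 0, 1, 0],
 [1, 0, 0, 0],
 [0, 1, 0, 0],
 [1, 1, 1, 1]]
  V a = (6, -2, -1, 0)
Solving gives a = (-2, -1, 4, -1).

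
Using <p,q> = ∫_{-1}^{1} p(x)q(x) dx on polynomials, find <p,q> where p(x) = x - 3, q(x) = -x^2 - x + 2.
<p,q> = -32/3

Expand the product: p(x)·q(x) = -x^3 + 2*x^2 + 5*x - 6.
∫_{-1}^{1} of each monomial x^k gives [2/(k+1) if k even, 0 if k odd]. Integrating term-by-term (or equivalently evaluating the antiderivative F(x) = -x^4/4 + 2*x^3/3 + 5*x^2/2 - 6*x at the endpoints):
  F(1) − F(−1) = -37/12 − (91/12) = -32/3.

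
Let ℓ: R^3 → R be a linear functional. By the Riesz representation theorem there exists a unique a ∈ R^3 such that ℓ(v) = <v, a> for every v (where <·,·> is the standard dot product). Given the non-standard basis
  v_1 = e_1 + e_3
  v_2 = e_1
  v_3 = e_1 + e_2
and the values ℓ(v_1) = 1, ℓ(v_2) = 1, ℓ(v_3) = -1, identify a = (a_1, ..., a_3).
a = (1, -2, 0)

Write a = (a_1, ..., a_3) in the standard basis. For each basis vector v_i, ℓ(v_i) = <v_i, a> is a linear equation in the a_j's. Collect the n equations into a matrix system V a = ℓ, where row i of V is v_i (expressed in the standard basis). Since V is invertible (lower-triangular with 1s on the diagonal, up to permutation), solve by back-substitution:
  V =
[[1, 0, 1],
 [1, 0, 0],
 [1, 1, 0]]
  V a = (1, 1, -1)
Solving gives a = (1, -2, 0).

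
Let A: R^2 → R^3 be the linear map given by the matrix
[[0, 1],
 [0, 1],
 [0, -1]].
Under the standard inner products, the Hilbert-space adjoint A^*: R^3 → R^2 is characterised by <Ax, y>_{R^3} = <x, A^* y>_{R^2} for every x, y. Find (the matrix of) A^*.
A^* = A^T =
[[0, 0, 0],
 [1, 1, -1]]

For real matrices with standard dot products, the defining identity <Ax, y> = <x, A^* y> gives (Ax)^T y = x^T (A^*) y, i.e. x^T A^T y = x^T (A^*) y. Since this holds for all x, y, we must have A^* = A^T. Therefore
A^* =
[[0, 0, 0],
 [1, 1, -1]].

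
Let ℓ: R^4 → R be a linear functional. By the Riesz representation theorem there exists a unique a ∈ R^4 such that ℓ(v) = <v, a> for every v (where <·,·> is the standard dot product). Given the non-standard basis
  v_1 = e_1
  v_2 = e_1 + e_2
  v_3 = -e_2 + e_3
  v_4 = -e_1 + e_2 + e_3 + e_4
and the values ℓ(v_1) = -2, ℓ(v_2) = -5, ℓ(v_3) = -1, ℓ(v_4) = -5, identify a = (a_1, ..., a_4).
a = (-2, -3, -4, 0)

Write a = (a_1, ..., a_4) in the standard basis. For each basis vector v_i, ℓ(v_i) = <v_i, a> is a linear equation in the a_j's. Collect the n equations into a matrix system V a = ℓ, where row i of V is v_i (expressed in the standard basis). Since V is invertible (lower-triangular with 1s on the diagonal, up to permutation), solve by back-substitution:
  V =
[[1, 0, 0, 0],
 [1, 1, 0, 0],
 [0, -1, 1, 0],
 [-1, 1, 1, 1]]
  V a = (-2, -5, -1, -5)
Solving gives a = (-2, -3, -4, 0).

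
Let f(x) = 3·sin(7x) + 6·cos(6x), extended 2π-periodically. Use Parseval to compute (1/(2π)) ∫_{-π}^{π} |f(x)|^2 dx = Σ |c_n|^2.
Σ |c_n|^2 = 45/2

Expand |f|^2 and use orthogonality of {sin(nx), cos(mx)} on [-π, π]:
  ∫_{-π}^{π} sin(nx)^2 dx = π, ∫ cos(mx)^2 dx = π, and cross terms integrate to 0.
So ∫_{-π}^{π} f(x)^2 dx = 3^2 · π + 6^2 · π = (9 + 36)π.
Divide by 2π: (9 + 36)/2 = 45/2.
By Parseval, this equals Σ |c_n|^2.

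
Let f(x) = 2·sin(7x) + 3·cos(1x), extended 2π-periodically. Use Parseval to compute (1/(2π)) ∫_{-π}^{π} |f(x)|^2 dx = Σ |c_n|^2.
Σ |c_n|^2 = 13/2

Expand |f|^2 and use orthogonality of {sin(nx), cos(mx)} on [-π, π]:
  ∫_{-π}^{π} sin(nx)^2 dx = π, ∫ cos(mx)^2 dx = π, and cross terms integrate to 0.
So ∫_{-π}^{π} f(x)^2 dx = 2^2 · π + 3^2 · π = (4 + 9)π.
Divide by 2π: (4 + 9)/2 = 13/2.
By Parseval, this equals Σ |c_n|^2.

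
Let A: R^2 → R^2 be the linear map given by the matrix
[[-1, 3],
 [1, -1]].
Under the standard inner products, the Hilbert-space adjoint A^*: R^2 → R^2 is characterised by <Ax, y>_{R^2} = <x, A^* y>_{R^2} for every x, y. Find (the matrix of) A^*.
A^* = A^T =
[[-1, 1],
 [3, -1]]

For real matrices with standard dot products, the defining identity <Ax, y> = <x, A^* y> gives (Ax)^T y = x^T (A^*) y, i.e. x^T A^T y = x^T (A^*) y. Since this holds for all x, y, we must have A^* = A^T. Therefore
A^* =
[[-1, 1],
 [3, -1]].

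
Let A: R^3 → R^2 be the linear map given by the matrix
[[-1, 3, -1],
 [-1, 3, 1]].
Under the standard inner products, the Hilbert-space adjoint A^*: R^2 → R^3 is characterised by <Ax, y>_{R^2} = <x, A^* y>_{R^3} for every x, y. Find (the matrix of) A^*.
A^* = A^T =
[[-1, -1],
 [3, 3],
 [-1, 1]]

For real matrices with standard dot products, the defining identity <Ax, y> = <x, A^* y> gives (Ax)^T y = x^T (A^*) y, i.e. x^T A^T y = x^T (A^*) y. Since this holds for all x, y, we must have A^* = A^T. Therefore
A^* =
[[-1, -1],
 [3, 3],
 [-1, 1]].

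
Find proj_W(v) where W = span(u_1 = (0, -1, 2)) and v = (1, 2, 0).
proj_W(v) = (0, 2/5, -4/5)

Set up U = [u_1 | ... | u_1] ∈ R^(3×1). The projector onto W = col(U) is P = U (U^T U)^(-1) U^T.
Compute U^T U =
  [5],
and U^T v = (-2).
Solve U^T U · c = U^T v for the coefficients: c = (-2/5). The projection is proj_W(v) = U c.
Check: (v - proj_W(v)) · u_1 = 0  (should be 0).
Result: proj_W(v) = (0, 2/5, -4/5).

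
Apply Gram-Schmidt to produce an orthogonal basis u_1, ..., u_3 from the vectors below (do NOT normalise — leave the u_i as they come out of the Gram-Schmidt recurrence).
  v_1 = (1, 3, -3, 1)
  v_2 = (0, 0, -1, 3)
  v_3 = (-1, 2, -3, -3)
Orthogonal basis:
  u_1 = (1, 3, -3, 1)
  u_2 = (-3/10, -9/10, -1/10, 27/10)
  u_3 = (-155/82, -55/82, -60/41, -20/41)

Apply the Gram-Schmidt recurrence
  u_1 = v_1
  u_i = v_i − Σ_{j<i} ((v_i · u_j) / (u_j · u_j)) · u_j.

Step by step this gives:
  u_1 = (1, 3, -3, 1)
  u_2 = (-3/10, -9/10, -1/10, 27/10)
  u_3 = (-155/82, -55/82, -60/41, -20/41)

Orthogonality check:
  u_2 · u_1 = 0 (should be 0)
  u_3 · u_1 = 0 (should be 0)
  u_3 · u_2 = 0 (should be 0)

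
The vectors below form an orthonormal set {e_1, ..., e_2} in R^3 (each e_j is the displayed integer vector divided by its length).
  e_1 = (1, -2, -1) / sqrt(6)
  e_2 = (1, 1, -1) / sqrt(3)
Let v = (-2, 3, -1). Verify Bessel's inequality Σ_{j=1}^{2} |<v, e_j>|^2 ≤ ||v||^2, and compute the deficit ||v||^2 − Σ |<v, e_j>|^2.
Σ |<v, e_j>|^2 = 19/2; ||v||^2 = 14; deficit = 9/2

Write each e_j = u_j / sqrt(<u_j, u_j>) where u_j is the displayed integer vector. Then <v, e_j> = <v, u_j> / sqrt(<u_j, u_j>), so |<v, e_j>|^2 = <v, u_j>^2 / <u_j, u_j>.
Coefficients: <v, e_1> = -7/sqrt(6), <v, e_2> = 2/sqrt(3).
Square and sum: Σ |<v, e_j>|^2 = 19/2.
Compute ||v||^2 = v·v = 14.
Deficit = 14 − 19/2 = 9/2 ≥ 0, confirming Bessel's inequality. (The deficit equals ||v − Σ <v,e_j> e_j||^2, the squared distance from v to span{e_j}.)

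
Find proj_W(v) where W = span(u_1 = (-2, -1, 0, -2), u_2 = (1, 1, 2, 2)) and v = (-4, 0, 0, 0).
proj_W(v) = (-84/41, -32/41, 40/41, -64/41)

Set up U = [u_1 | ... | u_2] ∈ R^(4×2). The projector onto W = col(U) is P = U (U^T U)^(-1) U^T.
Compute U^T U =
  [9, -7]
  [-7, 10],
and U^T v = (8, -4).
Solve U^T U · c = U^T v for the coefficients: c = (52/41, 20/41). The projection is proj_W(v) = U c.
Check: (v - proj_W(v)) · u_1 = 0  (should be 0).
Check: (v - proj_W(v)) · u_2 = 0  (should be 0).
Result: proj_W(v) = (-84/41, -32/41, 40/41, -64/41).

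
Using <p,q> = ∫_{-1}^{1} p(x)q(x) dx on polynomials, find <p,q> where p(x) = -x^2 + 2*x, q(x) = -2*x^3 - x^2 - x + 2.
<p,q> = -58/15

Expand the product: p(x)·q(x) = 2*x^5 - 3*x^4 - x^3 - 4*x^2 + 4*x.
∫_{-1}^{1} of each monomial x^k gives [2/(k+1) if k even, 0 if k odd]. Integrating term-by-term (or equivalently evaluating the antiderivative F(x) = x^6/3 - 3*x^5/5 - x^4/4 - 4*x^3/3 + 2*x^2 at the endpoints):
  F(1) − F(−1) = 3/20 − (241/60) = -58/15.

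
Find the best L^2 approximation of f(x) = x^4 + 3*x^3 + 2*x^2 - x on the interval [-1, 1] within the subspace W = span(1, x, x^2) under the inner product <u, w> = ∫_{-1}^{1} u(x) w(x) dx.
g(x) = 20*x^2/7 + 4*x/5 - 3/35

The best approximation g ∈ W is the orthogonal projection of f onto W. Writing g = a_0 + a_1 x + a_2 x^2, the coefficients solve the normal equations G · a = b where
  G_{ij} = <φ_i, φ_j> and b_i = <f, φ_i>, with φ_0 = 1, φ_1 = x, φ_2 = x^2.
G =
  [2, 0, 2/3]
  [0, 2/3, 0]
  [2/3, 0, 2/5],
b = (26/15, 8/15, 38/35).
Solving gives a_0 = -3/35, a_1 = 4/5, a_2 = 20/7, so
  g(x) = 20*x^2/7 + 4*x/5 - 3/35.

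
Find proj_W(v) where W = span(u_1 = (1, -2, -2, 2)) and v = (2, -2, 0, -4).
proj_W(v) = (-2/13, 4/13, 4/13, -4/13)

Set up U = [u_1 | ... | u_1] ∈ R^(4×1). The projector onto W = col(U) is P = U (U^T U)^(-1) U^T.
Compute U^T U =
  [13],
and U^T v = (-2).
Solve U^T U · c = U^T v for the coefficients: c = (-2/13). The projection is proj_W(v) = U c.
Check: (v - proj_W(v)) · u_1 = 0  (should be 0).
Result: proj_W(v) = (-2/13, 4/13, 4/13, -4/13).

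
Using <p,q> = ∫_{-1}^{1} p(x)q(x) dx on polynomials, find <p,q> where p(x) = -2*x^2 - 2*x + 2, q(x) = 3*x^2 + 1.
<p,q> = 64/15

Expand the product: p(x)·q(x) = -6*x^4 - 6*x^3 + 4*x^2 - 2*x + 2.
∫_{-1}^{1} of each monomial x^k gives [2/(k+1) if k even, 0 if k odd]. Integrating term-by-term (or equivalently evaluating the antiderivative F(x) = -6*x^5/5 - 3*x^4/2 + 4*x^3/3 - x^2 + 2*x at the endpoints):
  F(1) − F(−1) = -11/30 − (-139/30) = 64/15.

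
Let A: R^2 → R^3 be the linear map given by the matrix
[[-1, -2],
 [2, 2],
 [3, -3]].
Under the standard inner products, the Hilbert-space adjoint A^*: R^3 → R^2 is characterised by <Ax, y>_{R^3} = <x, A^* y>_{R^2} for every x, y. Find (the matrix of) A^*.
A^* = A^T =
[[-1, 2, 3],
 [-2, 2, -3]]

For real matrices with standard dot products, the defining identity <Ax, y> = <x, A^* y> gives (Ax)^T y = x^T (A^*) y, i.e. x^T A^T y = x^T (A^*) y. Since this holds for all x, y, we must have A^* = A^T. Therefore
A^* =
[[-1, 2, 3],
 [-2, 2, -3]].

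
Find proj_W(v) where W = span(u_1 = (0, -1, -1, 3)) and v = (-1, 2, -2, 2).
proj_W(v) = (0, -6/11, -6/11, 18/11)

Set up U = [u_1 | ... | u_1] ∈ R^(4×1). The projector onto W = col(U) is P = U (U^T U)^(-1) U^T.
Compute U^T U =
  [11],
and U^T v = (6).
Solve U^T U · c = U^T v for the coefficients: c = (6/11). The projection is proj_W(v) = U c.
Check: (v - proj_W(v)) · u_1 = 0  (should be 0).
Result: proj_W(v) = (0, -6/11, -6/11, 18/11).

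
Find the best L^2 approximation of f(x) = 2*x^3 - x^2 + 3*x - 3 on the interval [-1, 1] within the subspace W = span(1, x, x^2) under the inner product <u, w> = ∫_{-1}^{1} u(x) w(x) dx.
g(x) = -x^2 + 21*x/5 - 3

The best approximation g ∈ W is the orthogonal projection of f onto W. Writing g = a_0 + a_1 x + a_2 x^2, the coefficients solve the normal equations G · a = b where
  G_{ij} = <φ_i, φ_j> and b_i = <f, φ_i>, with φ_0 = 1, φ_1 = x, φ_2 = x^2.
G =
  [2, 0, 2/3]
  [0, 2/3, 0]
  [2/3, 0, 2/5],
b = (-20/3, 14/5, -12/5).
Solving gives a_0 = -3, a_1 = 21/5, a_2 = -1, so
  g(x) = -x^2 + 21*x/5 - 3.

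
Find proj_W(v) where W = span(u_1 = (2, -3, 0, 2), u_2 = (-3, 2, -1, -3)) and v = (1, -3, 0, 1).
proj_W(v) = (76/67, -189/67, -30/67, 76/67)

Set up U = [u_1 | ... | u_2] ∈ R^(4×2). The projector onto W = col(U) is P = U (U^T U)^(-1) U^T.
Compute U^T U =
  [17, -18]
  [-18, 23],
and U^T v = (13, -12).
Solve U^T U · c = U^T v for the coefficients: c = (83/67, 30/67). The projection is proj_W(v) = U c.
Check: (v - proj_W(v)) · u_1 = 0  (should be 0).
Check: (v - proj_W(v)) · u_2 = 0  (should be 0).
Result: proj_W(v) = (76/67, -189/67, -30/67, 76/67).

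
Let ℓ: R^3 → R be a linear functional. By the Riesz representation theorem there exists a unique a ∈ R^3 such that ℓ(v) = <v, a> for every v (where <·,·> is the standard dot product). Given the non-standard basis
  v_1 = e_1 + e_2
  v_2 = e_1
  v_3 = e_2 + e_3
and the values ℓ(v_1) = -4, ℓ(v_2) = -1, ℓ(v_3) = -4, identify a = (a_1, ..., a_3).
a = (-1, -3, -1)

Write a = (a_1, ..., a_3) in the standard basis. For each basis vector v_i, ℓ(v_i) = <v_i, a> is a linear equation in the a_j's. Collect the n equations into a matrix system V a = ℓ, where row i of V is v_i (expressed in the standard basis). Since V is invertible (lower-triangular with 1s on the diagonal, up to permutation), solve by back-substitution:
  V =
[[1, 1, 0],
 [1, 0, 0],
 [0, 1, 1]]
  V a = (-4, -1, -4)
Solving gives a = (-1, -3, -1).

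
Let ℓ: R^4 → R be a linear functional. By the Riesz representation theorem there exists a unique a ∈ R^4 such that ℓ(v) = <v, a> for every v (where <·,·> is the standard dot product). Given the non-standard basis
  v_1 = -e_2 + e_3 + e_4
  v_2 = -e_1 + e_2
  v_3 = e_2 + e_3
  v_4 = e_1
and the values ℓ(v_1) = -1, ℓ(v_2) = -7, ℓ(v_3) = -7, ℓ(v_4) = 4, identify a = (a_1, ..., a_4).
a = (4, -3, -4, 0)

Write a = (a_1, ..., a_4) in the standard basis. For each basis vector v_i, ℓ(v_i) = <v_i, a> is a linear equation in the a_j's. Collect the n equations into a matrix system V a = ℓ, where row i of V is v_i (expressed in the standard basis). Since V is invertible (lower-triangular with 1s on the diagonal, up to permutation), solve by back-substitution:
  V =
[[0, -1, 1, 1],
 [-1, 1, 0, 0],
 [0, 1, 1, 0],
 [1, 0, 0, 0]]
  V a = (-1, -7, -7, 4)
Solving gives a = (4, -3, -4, 0).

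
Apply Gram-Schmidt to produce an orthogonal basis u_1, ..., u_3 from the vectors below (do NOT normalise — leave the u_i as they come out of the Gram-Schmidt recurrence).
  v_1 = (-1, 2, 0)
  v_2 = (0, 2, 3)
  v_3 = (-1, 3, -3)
Orthogonal basis:
  u_1 = (-1, 2, 0)
  u_2 = (4/5, 2/5, 3)
  u_3 = (54/49, 27/49, -18/49)

Apply the Gram-Schmidt recurrence
  u_1 = v_1
  u_i = v_i − Σ_{j<i} ((v_i · u_j) / (u_j · u_j)) · u_j.

Step by step this gives:
  u_1 = (-1, 2, 0)
  u_2 = (4/5, 2/5, 3)
  u_3 = (54/49, 27/49, -18/49)

Orthogonality check:
  u_2 · u_1 = 0 (should be 0)
  u_3 · u_1 = 0 (should be 0)
  u_3 · u_2 = 0 (should be 0)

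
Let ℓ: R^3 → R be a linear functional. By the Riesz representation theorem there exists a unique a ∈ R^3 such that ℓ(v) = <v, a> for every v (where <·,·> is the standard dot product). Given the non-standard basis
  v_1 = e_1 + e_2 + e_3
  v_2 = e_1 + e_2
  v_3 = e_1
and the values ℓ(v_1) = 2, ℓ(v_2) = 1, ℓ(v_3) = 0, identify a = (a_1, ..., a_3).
a = (0, 1, 1)

Write a = (a_1, ..., a_3) in the standard basis. For each basis vector v_i, ℓ(v_i) = <v_i, a> is a linear equation in the a_j's. Collect the n equations into a matrix system V a = ℓ, where row i of V is v_i (expressed in the standard basis). Since V is invertible (lower-triangular with 1s on the diagonal, up to permutation), solve by back-substitution:
  V =
[[1, 1, 1],
 [1, 1, 0],
 [1, 0, 0]]
  V a = (2, 1, 0)
Solving gives a = (0, 1, 1).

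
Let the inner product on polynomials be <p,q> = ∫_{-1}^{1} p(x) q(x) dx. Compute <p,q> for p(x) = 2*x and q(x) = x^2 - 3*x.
<p,q> = -4

Expand the product: p(x)·q(x) = 2*x^3 - 6*x^2.
∫_{-1}^{1} of each monomial x^k gives [2/(k+1) if k even, 0 if k odd]. Integrating term-by-term (or equivalently evaluating the antiderivative F(x) = x^4/2 - 2*x^3 at the endpoints):
  F(1) − F(−1) = -3/2 − (5/2) = -4.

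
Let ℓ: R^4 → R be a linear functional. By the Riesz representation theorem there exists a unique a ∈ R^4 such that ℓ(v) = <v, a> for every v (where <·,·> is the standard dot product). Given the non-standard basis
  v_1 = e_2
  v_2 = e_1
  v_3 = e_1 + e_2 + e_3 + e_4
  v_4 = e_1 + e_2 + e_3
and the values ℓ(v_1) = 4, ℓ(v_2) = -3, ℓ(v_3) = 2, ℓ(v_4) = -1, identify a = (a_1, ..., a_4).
a = (-3, 4, -2, 3)

Write a = (a_1, ..., a_4) in the standard basis. For each basis vector v_i, ℓ(v_i) = <v_i, a> is a linear equation in the a_j's. Collect the n equations into a matrix system V a = ℓ, where row i of V is v_i (expressed in the standard basis). Since V is invertible (lower-triangular with 1s on the diagonal, up to permutation), solve by back-substitution:
  V =
[[0, 1, 0, 0],
 [1, 0, 0, 0],
 [1, 1, 1, 1],
 [1, 1, 1, 0]]
  V a = (4, -3, 2, -1)
Solving gives a = (-3, 4, -2, 3).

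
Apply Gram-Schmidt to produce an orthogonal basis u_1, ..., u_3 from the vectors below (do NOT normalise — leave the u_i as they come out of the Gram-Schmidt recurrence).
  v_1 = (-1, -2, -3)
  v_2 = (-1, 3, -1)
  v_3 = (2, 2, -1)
Orthogonal basis:
  u_1 = (-1, -2, -3)
  u_2 = (-8/7, 19/7, -10/7)
  u_3 = (341/150, 31/75, -31/30)

Apply the Gram-Schmidt recurrence
  u_1 = v_1
  u_i = v_i − Σ_{j<i} ((v_i · u_j) / (u_j · u_j)) · u_j.

Step by step this gives:
  u_1 = (-1, -2, -3)
  u_2 = (-8/7, 19/7, -10/7)
  u_3 = (341/150, 31/75, -31/30)

Orthogonality check:
  u_2 · u_1 = 0 (should be 0)
  u_3 · u_1 = 0 (should be 0)
  u_3 · u_2 = 0 (should be 0)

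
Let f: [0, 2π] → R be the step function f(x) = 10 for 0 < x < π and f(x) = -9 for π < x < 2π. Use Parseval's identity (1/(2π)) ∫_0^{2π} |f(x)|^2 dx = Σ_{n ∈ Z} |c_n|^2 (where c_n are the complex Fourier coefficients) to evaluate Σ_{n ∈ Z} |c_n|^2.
Σ |c_n|^2 = 181/2

Parseval equates the L^2 energy of f (normalised by 1/(2π)) with the ℓ^2 sum of its Fourier coefficients: (1/(2π)) ∫_0^{2π} |f|^2 = Σ |c_n|^2.
Compute the left side: (1/(2π)) [∫_0^π 10^2 dx + ∫_π^{2π} (-9)^2 dx] = (1/(2π)) · (100π + 81π) = (100 + 81)/2 = 181/2.
So Σ_{n ∈ Z} |c_n|^2 = 181/2.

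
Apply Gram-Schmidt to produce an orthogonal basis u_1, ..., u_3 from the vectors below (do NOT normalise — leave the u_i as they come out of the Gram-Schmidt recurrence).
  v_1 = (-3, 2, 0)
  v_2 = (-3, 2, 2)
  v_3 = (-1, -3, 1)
Orthogonal basis:
  u_1 = (-3, 2, 0)
  u_2 = (0, 0, 2)
  u_3 = (-22/13, -33/13, 0)

Apply the Gram-Schmidt recurrence
  u_1 = v_1
  u_i = v_i − Σ_{j<i} ((v_i · u_j) / (u_j · u_j)) · u_j.

Step by step this gives:
  u_1 = (-3, 2, 0)
  u_2 = (0, 0, 2)
  u_3 = (-22/13, -33/13, 0)

Orthogonality check:
  u_2 · u_1 = 0 (should be 0)
  u_3 · u_1 = 0 (should be 0)
  u_3 · u_2 = 0 (should be 0)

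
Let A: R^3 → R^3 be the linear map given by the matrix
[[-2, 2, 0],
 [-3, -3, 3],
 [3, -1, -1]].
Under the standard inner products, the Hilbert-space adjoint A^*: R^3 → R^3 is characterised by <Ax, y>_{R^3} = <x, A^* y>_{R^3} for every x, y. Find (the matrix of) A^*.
A^* = A^T =
[[-2, -3, 3],
 [2, -3, -1],
 [0, 3, -1]]

For real matrices with standard dot products, the defining identity <Ax, y> = <x, A^* y> gives (Ax)^T y = x^T (A^*) y, i.e. x^T A^T y = x^T (A^*) y. Since this holds for all x, y, we must have A^* = A^T. Therefore
A^* =
[[-2, -3, 3],
 [2, -3, -1],
 [0, 3, -1]].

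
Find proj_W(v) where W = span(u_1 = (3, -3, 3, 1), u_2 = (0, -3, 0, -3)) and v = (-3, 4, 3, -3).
proj_W(v) = (-21/13, 41/26, -21/13, -15/26)

Set up U = [u_1 | ... | u_2] ∈ R^(4×2). The projector onto W = col(U) is P = U (U^T U)^(-1) U^T.
Compute U^T U =
  [28, 6]
  [6, 18],
and U^T v = (-15, -3).
Solve U^T U · c = U^T v for the coefficients: c = (-7/13, 1/78). The projection is proj_W(v) = U c.
Check: (v - proj_W(v)) · u_1 = 0  (should be 0).
Check: (v - proj_W(v)) · u_2 = 0  (should be 0).
Result: proj_W(v) = (-21/13, 41/26, -21/13, -15/26).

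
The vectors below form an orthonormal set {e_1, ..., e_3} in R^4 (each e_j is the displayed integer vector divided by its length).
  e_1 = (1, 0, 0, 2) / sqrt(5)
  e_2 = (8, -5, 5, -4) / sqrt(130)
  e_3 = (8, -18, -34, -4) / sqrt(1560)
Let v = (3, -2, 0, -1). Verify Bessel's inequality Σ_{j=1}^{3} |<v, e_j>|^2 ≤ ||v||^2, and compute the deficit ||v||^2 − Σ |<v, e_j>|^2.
Σ |<v, e_j>|^2 = 209/15; ||v||^2 = 14; deficit = 1/15

Write each e_j = u_j / sqrt(<u_j, u_j>) where u_j is the displayed integer vector. Then <v, e_j> = <v, u_j> / sqrt(<u_j, u_j>), so |<v, e_j>|^2 = <v, u_j>^2 / <u_j, u_j>.
Coefficients: <v, e_1> = 1/sqrt(5), <v, e_2> = 38/sqrt(130), <v, e_3> = 64/sqrt(1560).
Square and sum: Σ |<v, e_j>|^2 = 209/15.
Compute ||v||^2 = v·v = 14.
Deficit = 14 − 209/15 = 1/15 ≥ 0, confirming Bessel's inequality. (The deficit equals ||v − Σ <v,e_j> e_j||^2, the squared distance from v to span{e_j}.)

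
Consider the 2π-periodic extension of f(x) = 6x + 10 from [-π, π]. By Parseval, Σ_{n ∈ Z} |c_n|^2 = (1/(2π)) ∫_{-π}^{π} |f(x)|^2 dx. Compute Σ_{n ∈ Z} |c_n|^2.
Σ |c_n|^2 = 12π^2 + 100

Expand and integrate term by term over [-π, π]:
  ∫ (6x)^2 dx = 36·(2π^3/3); ∫ 2·6·(10)·x dx = 0 (odd integrand); ∫ 10^2 dx = 100·2π.
So (1/(2π)) ∫_{-π}^{π} (6x + 10)^2 dx = 36π^2/3 + 100 = 12π^2 + 100.
Parseval ⇒ Σ |c_n|^2 = 12π^2 + 100.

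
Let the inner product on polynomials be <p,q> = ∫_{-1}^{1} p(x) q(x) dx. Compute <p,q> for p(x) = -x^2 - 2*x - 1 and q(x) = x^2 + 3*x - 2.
<p,q> = 4/15

Expand the product: p(x)·q(x) = -x^4 - 5*x^3 - 5*x^2 + x + 2.
∫_{-1}^{1} of each monomial x^k gives [2/(k+1) if k even, 0 if k odd]. Integrating term-by-term (or equivalently evaluating the antiderivative F(x) = -x^5/5 - 5*x^4/4 - 5*x^3/3 + x^2/2 + 2*x at the endpoints):
  F(1) − F(−1) = -37/60 − (-53/60) = 4/15.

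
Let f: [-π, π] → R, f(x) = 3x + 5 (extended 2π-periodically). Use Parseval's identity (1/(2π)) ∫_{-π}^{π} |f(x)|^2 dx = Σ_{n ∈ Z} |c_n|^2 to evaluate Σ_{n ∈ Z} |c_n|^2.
Σ |c_n|^2 = 3π^2 + 25

Expand and integrate term by term over [-π, π]:
  ∫ (3x)^2 dx = 9·(2π^3/3); ∫ 2·3·(5)·x dx = 0 (odd integrand); ∫ 5^2 dx = 25·2π.
So (1/(2π)) ∫_{-π}^{π} (3x + 5)^2 dx = 9π^2/3 + 25 = 3π^2 + 25.
Parseval ⇒ Σ |c_n|^2 = 3π^2 + 25.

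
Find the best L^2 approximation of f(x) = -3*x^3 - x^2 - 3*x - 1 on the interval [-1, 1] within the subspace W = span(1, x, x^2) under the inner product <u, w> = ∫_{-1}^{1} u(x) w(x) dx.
g(x) = -x^2 - 24*x/5 - 1

The best approximation g ∈ W is the orthogonal projection of f onto W. Writing g = a_0 + a_1 x + a_2 x^2, the coefficients solve the normal equations G · a = b where
  G_{ij} = <φ_i, φ_j> and b_i = <f, φ_i>, with φ_0 = 1, φ_1 = x, φ_2 = x^2.
G =
  [2, 0, 2/3]
  [0, 2/3, 0]
  [2/3, 0, 2/5],
b = (-8/3, -16/5, -16/15).
Solving gives a_0 = -1, a_1 = -24/5, a_2 = -1, so
  g(x) = -x^2 - 24*x/5 - 1.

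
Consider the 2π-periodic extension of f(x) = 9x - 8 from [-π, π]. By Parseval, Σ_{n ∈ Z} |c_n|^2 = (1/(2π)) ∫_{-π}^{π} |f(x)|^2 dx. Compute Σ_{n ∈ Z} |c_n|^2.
Σ |c_n|^2 = 27π^2 + 64

Expand and integrate term by term over [-π, π]:
  ∫ (9x)^2 dx = 81·(2π^3/3); ∫ 2·9·(-8)·x dx = 0 (odd integrand); ∫ (-8)^2 dx = 64·2π.
So (1/(2π)) ∫_{-π}^{π} (9x - 8)^2 dx = 81π^2/3 + 64 = 27π^2 + 64.
Parseval ⇒ Σ |c_n|^2 = 27π^2 + 64.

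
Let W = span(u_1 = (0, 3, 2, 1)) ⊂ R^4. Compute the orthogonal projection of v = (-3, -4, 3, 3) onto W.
proj_W(v) = (0, -9/14, -3/7, -3/14)

Set up U = [u_1 | ... | u_1] ∈ R^(4×1). The projector onto W = col(U) is P = U (U^T U)^(-1) U^T.
Compute U^T U =
  [14],
and U^T v = (-3).
Solve U^T U · c = U^T v for the coefficients: c = (-3/14). The projection is proj_W(v) = U c.
Check: (v - proj_W(v)) · u_1 = 0  (should be 0).
Result: proj_W(v) = (0, -9/14, -3/7, -3/14).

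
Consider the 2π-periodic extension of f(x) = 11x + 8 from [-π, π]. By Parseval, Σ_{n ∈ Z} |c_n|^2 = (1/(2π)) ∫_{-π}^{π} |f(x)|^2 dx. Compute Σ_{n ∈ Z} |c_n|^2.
Σ |c_n|^2 = 121π^2/3 + 64

Expand and integrate term by term over [-π, π]:
  ∫ (11x)^2 dx = 121·(2π^3/3); ∫ 2·11·(8)·x dx = 0 (odd integrand); ∫ 8^2 dx = 64·2π.
So (1/(2π)) ∫_{-π}^{π} (11x + 8)^2 dx = 121π^2/3 + 64 = 121π^2/3 + 64.
Parseval ⇒ Σ |c_n|^2 = 121π^2/3 + 64.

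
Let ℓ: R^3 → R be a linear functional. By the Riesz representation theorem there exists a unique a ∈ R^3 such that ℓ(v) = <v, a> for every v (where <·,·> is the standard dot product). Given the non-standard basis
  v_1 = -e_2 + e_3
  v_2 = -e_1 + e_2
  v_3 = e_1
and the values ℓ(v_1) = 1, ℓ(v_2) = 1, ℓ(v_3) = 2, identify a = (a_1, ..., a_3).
a = (2, 3, 4)

Write a = (a_1, ..., a_3) in the standard basis. For each basis vector v_i, ℓ(v_i) = <v_i, a> is a linear equation in the a_j's. Collect the n equations into a matrix system V a = ℓ, where row i of V is v_i (expressed in the standard basis). Since V is invertible (lower-triangular with 1s on the diagonal, up to permutation), solve by back-substitution:
  V =
[[0, -1, 1],
 [-1, 1, 0],
 [1, 0, 0]]
  V a = (1, 1, 2)
Solving gives a = (2, 3, 4).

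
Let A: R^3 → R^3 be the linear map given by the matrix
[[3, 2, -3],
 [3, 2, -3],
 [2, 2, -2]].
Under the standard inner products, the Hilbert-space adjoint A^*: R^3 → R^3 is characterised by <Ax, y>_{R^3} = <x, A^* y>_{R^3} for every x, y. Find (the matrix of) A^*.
A^* = A^T =
[[3, 3, 2],
 [2, 2, 2],
 [-3, -3, -2]]

For real matrices with standard dot products, the defining identity <Ax, y> = <x, A^* y> gives (Ax)^T y = x^T (A^*) y, i.e. x^T A^T y = x^T (A^*) y. Since this holds for all x, y, we must have A^* = A^T. Therefore
A^* =
[[3, 3, 2],
 [2, 2, 2],
 [-3, -3, -2]].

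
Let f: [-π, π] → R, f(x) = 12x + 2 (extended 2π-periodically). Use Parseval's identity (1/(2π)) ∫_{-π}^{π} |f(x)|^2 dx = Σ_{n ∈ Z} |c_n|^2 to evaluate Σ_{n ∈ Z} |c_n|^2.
Σ |c_n|^2 = 48π^2 + 4

Expand and integrate term by term over [-π, π]:
  ∫ (12x)^2 dx = 144·(2π^3/3); ∫ 2·12·(2)·x dx = 0 (odd integrand); ∫ 2^2 dx = 4·2π.
So (1/(2π)) ∫_{-π}^{π} (12x + 2)^2 dx = 144π^2/3 + 4 = 48π^2 + 4.
Parseval ⇒ Σ |c_n|^2 = 48π^2 + 4.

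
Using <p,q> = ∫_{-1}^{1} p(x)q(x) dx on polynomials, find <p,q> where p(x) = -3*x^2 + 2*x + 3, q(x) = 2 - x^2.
<p,q> = 36/5

Expand the product: p(x)·q(x) = 3*x^4 - 2*x^3 - 9*x^2 + 4*x + 6.
∫_{-1}^{1} of each monomial x^k gives [2/(k+1) if k even, 0 if k odd]. Integrating term-by-term (or equivalently evaluating the antiderivative F(x) = 3*x^5/5 - x^4/2 - 3*x^3 + 2*x^2 + 6*x at the endpoints):
  F(1) − F(−1) = 51/10 − (-21/10) = 36/5.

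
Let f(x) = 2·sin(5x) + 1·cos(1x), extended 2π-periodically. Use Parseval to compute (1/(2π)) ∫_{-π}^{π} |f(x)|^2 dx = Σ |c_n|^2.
Σ |c_n|^2 = 5/2

Expand |f|^2 and use orthogonality of {sin(nx), cos(mx)} on [-π, π]:
  ∫_{-π}^{π} sin(nx)^2 dx = π, ∫ cos(mx)^2 dx = π, and cross terms integrate to 0.
So ∫_{-π}^{π} f(x)^2 dx = 2^2 · π + 1^2 · π = (4 + 1)π.
Divide by 2π: (4 + 1)/2 = 5/2.
By Parseval, this equals Σ |c_n|^2.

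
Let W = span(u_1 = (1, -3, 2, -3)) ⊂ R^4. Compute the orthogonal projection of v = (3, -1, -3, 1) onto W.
proj_W(v) = (-3/23, 9/23, -6/23, 9/23)

Set up U = [u_1 | ... | u_1] ∈ R^(4×1). The projector onto W = col(U) is P = U (U^T U)^(-1) U^T.
Compute U^T U =
  [23],
and U^T v = (-3).
Solve U^T U · c = U^T v for the coefficients: c = (-3/23). The projection is proj_W(v) = U c.
Check: (v - proj_W(v)) · u_1 = 0  (should be 0).
Result: proj_W(v) = (-3/23, 9/23, -6/23, 9/23).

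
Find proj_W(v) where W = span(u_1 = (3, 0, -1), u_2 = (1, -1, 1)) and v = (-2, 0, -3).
proj_W(v) = (-41/26, 22/13, -45/26)

Set up U = [u_1 | ... | u_2] ∈ R^(3×2). The projector onto W = col(U) is P = U (U^T U)^(-1) U^T.
Compute U^T U =
  [10, 2]
  [2, 3],
and U^T v = (-3, -5).
Solve U^T U · c = U^T v for the coefficients: c = (1/26, -22/13). The projection is proj_W(v) = U c.
Check: (v - proj_W(v)) · u_1 = 0  (should be 0).
Check: (v - proj_W(v)) · u_2 = 0  (should be 0).
Result: proj_W(v) = (-41/26, 22/13, -45/26).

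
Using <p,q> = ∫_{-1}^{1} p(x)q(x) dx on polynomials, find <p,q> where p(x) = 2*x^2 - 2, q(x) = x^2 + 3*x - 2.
<p,q> = 24/5

Expand the product: p(x)·q(x) = 2*x^4 + 6*x^3 - 6*x^2 - 6*x + 4.
∫_{-1}^{1} of each monomial x^k gives [2/(k+1) if k even, 0 if k odd]. Integrating term-by-term (or equivalently evaluating the antiderivative F(x) = 2*x^5/5 + 3*x^4/2 - 2*x^3 - 3*x^2 + 4*x at the endpoints):
  F(1) − F(−1) = 9/10 − (-39/10) = 24/5.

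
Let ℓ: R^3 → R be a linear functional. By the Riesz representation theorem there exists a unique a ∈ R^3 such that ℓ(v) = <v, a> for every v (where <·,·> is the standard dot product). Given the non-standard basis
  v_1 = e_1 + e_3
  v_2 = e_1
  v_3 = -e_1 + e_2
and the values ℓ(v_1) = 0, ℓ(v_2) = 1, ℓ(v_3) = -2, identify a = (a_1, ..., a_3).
a = (1, -1, -1)

Write a = (a_1, ..., a_3) in the standard basis. For each basis vector v_i, ℓ(v_i) = <v_i, a> is a linear equation in the a_j's. Collect the n equations into a matrix system V a = ℓ, where row i of V is v_i (expressed in the standard basis). Since V is invertible (lower-triangular with 1s on the diagonal, up to permutation), solve by back-substitution:
  V =
[[1, 0, 1],
 [1, 0, 0],
 [-1, 1, 0]]
  V a = (0, 1, -2)
Solving gives a = (1, -1, -1).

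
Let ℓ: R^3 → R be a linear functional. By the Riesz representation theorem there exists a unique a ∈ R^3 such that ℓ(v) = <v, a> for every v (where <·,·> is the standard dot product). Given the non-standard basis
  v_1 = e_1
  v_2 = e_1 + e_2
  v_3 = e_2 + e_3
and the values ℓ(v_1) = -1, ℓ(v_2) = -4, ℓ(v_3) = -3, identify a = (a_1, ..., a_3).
a = (-1, -3, 0)

Write a = (a_1, ..., a_3) in the standard basis. For each basis vector v_i, ℓ(v_i) = <v_i, a> is a linear equation in the a_j's. Collect the n equations into a matrix system V a = ℓ, where row i of V is v_i (expressed in the standard basis). Since V is invertible (lower-triangular with 1s on the diagonal, up to permutation), solve by back-substitution:
  V =
[[1, 0, 0],
 [1, 1, 0],
 [0, 1, 1]]
  V a = (-1, -4, -3)
Solving gives a = (-1, -3, 0).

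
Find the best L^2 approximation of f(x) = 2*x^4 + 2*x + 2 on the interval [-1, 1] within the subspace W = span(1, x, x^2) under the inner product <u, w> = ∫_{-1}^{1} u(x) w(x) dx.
g(x) = 12*x^2/7 + 2*x + 64/35

The best approximation g ∈ W is the orthogonal projection of f onto W. Writing g = a_0 + a_1 x + a_2 x^2, the coefficients solve the normal equations G · a = b where
  G_{ij} = <φ_i, φ_j> and b_i = <f, φ_i>, with φ_0 = 1, φ_1 = x, φ_2 = x^2.
G =
  [2, 0, 2/3]
  [0, 2/3, 0]
  [2/3, 0, 2/5],
b = (24/5, 4/3, 40/21).
Solving gives a_0 = 64/35, a_1 = 2, a_2 = 12/7, so
  g(x) = 12*x^2/7 + 2*x + 64/35.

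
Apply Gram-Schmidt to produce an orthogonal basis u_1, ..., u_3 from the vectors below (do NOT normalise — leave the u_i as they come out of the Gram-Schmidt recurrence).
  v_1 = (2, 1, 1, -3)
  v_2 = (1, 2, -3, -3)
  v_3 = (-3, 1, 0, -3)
Orthogonal basis:
  u_1 = (2, 1, 1, -3)
  u_2 = (-1/3, 4/3, -11/3, -1)
  u_3 = (-839/245, 73/245, 228/245, -459/245)

Apply the Gram-Schmidt recurrence
  u_1 = v_1
  u_i = v_i − Σ_{j<i} ((v_i · u_j) / (u_j · u_j)) · u_j.

Step by step this gives:
  u_1 = (2, 1, 1, -3)
  u_2 = (-1/3, 4/3, -11/3, -1)
  u_3 = (-839/245, 73/245, 228/245, -459/245)

Orthogonality check:
  u_2 · u_1 = 0 (should be 0)
  u_3 · u_1 = 0 (should be 0)
  u_3 · u_2 = 0 (should be 0)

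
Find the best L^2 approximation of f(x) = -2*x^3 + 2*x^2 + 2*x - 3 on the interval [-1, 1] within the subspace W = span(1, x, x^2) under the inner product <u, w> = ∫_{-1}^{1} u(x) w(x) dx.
g(x) = 2*x^2 + 4*x/5 - 3

The best approximation g ∈ W is the orthogonal projection of f onto W. Writing g = a_0 + a_1 x + a_2 x^2, the coefficients solve the normal equations G · a = b where
  G_{ij} = <φ_i, φ_j> and b_i = <f, φ_i>, with φ_0 = 1, φ_1 = x, φ_2 = x^2.
G =
  [2, 0, 2/3]
  [0, 2/3, 0]
  [2/3, 0, 2/5],
b = (-14/3, 8/15, -6/5).
Solving gives a_0 = -3, a_1 = 4/5, a_2 = 2, so
  g(x) = 2*x^2 + 4*x/5 - 3.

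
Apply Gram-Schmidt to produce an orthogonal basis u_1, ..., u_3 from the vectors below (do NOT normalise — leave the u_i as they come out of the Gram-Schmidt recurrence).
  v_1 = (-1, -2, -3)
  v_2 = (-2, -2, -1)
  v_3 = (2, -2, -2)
Orthogonal basis:
  u_1 = (-1, -2, -3)
  u_2 = (-19/14, -5/7, 13/14)
  u_3 = (56/45, -14/9, 28/45)

Apply the Gram-Schmidt recurrence
  u_1 = v_1
  u_i = v_i − Σ_{j<i} ((v_i · u_j) / (u_j · u_j)) · u_j.

Step by step this gives:
  u_1 = (-1, -2, -3)
  u_2 = (-19/14, -5/7, 13/14)
  u_3 = (56/45, -14/9, 28/45)

Orthogonality check:
  u_2 · u_1 = 0 (should be 0)
  u_3 · u_1 = 0 (should be 0)
  u_3 · u_2 = 0 (should be 0)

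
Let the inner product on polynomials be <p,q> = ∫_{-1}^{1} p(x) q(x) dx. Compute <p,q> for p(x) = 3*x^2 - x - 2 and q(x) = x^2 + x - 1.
<p,q> = 6/5

Expand the product: p(x)·q(x) = 3*x^4 + 2*x^3 - 6*x^2 - x + 2.
∫_{-1}^{1} of each monomial x^k gives [2/(k+1) if k even, 0 if k odd]. Integrating term-by-term (or equivalently evaluating the antiderivative F(x) = 3*x^5/5 + x^4/2 - 2*x^3 - x^2/2 + 2*x at the endpoints):
  F(1) − F(−1) = 3/5 − (-3/5) = 6/5.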